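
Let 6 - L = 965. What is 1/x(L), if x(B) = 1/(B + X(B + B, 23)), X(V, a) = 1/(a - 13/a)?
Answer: -494821/516 ≈ -958.96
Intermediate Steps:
L = -959 (L = 6 - 1*965 = 6 - 965 = -959)
x(B) = 1/(23/516 + B) (x(B) = 1/(B + 23/(-13 + 23²)) = 1/(B + 23/(-13 + 529)) = 1/(B + 23/516) = 1/(23/516 + B))
1/x(L) = 1/(516/(23 + 516*(-959))) = 1/(516/(23 - 494844)) = 1/(516/(-494821)) = 1/(516*(-1/494821)) = 1/(-516/494821) = -494821/516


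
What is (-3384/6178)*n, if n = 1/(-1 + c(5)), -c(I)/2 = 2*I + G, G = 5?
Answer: 1692/95759 ≈ 0.017669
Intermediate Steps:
c(I) = -10 - 4*I (c(I) = -2*(2*I + 5) = -2*(5 + 2*I) = -10 - 4*I)
n = -1/31 (n = 1/(-1 + (-10 - 4*5)) = 1/(-1 + (-10 - 20)) = 1/(-1 - 30) = 1/(-31) = -1/31 ≈ -0.032258)
(-3384/6178)*n = -3384/6178*(-1/31) = -3384*1/6178*(-1/31) = -1692/3089*(-1/31) = 1692/95759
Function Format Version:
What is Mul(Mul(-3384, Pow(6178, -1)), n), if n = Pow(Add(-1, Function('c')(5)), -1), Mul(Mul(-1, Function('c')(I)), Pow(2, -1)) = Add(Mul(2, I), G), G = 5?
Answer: Rational(1692, 95759) ≈ 0.017669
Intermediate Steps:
Function('c')(I) = Add(-10, Mul(-4, I)) (Function('c')(I) = Mul(-2, Add(Mul(2, I), 5)) = Mul(-2, Add(5, Mul(2, I))) = Add(-10, Mul(-4, I)))
n = Rational(-1, 31) (n = Pow(Add(-1, Add(-10, Mul(-4, 5))), -1) = Pow(Add(-1, Add(-10, -20)), -1) = Pow(Add(-1, -30), -1) = Pow(-31, -1) = Rational(-1, 31) ≈ -0.032258)
Mul(Mul(-3384, Pow(6178, -1)), n) = Mul(Mul(-3384, Pow(6178, -1)), Rational(-1, 31)) = Mul(Mul(-3384, Rational(1, 6178)), Rational(-1, 31)) = Mul(Rational(-1692, 3089), Rational(-1, 31)) = Rational(1692, 95759)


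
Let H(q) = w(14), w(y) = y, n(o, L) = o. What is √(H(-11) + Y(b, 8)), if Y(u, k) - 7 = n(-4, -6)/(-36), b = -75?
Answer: √190/3 ≈ 4.5947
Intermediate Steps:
H(q) = 14
Y(u, k) = 64/9 (Y(u, k) = 7 - 4/(-36) = 7 - 4*(-1/36) = 7 + ⅑ = 64/9)
√(H(-11) + Y(b, 8)) = √(14 + 64/9) = √(190/9) = √190/3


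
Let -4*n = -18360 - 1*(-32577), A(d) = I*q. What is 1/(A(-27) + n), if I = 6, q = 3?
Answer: -4/14145 ≈ -0.00028279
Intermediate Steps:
A(d) = 18 (A(d) = 6*3 = 18)
n = -14217/4 (n = -(-18360 - 1*(-32577))/4 = -(-18360 + 32577)/4 = -¼*14217 = -14217/4 ≈ -3554.3)
1/(A(-27) + n) = 1/(18 - 14217/4) = 1/(-14145/4) = -4/14145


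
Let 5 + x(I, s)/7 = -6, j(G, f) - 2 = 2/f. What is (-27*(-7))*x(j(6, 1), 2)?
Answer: -14553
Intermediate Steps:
j(G, f) = 2 + 2/f
x(I, s) = -77 (x(I, s) = -35 + 7*(-6) = -35 - 42 = -77)
(-27*(-7))*x(j(6, 1), 2) = -27*(-7)*(-77) = 189*(-77) = -14553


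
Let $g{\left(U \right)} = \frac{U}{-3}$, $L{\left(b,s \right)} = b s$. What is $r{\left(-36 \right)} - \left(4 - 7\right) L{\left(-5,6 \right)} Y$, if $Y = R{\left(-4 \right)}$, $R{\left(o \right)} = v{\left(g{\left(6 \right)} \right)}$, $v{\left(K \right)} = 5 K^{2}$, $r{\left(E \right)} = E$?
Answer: $-1836$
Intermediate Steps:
$g{\left(U \right)} = - \frac{U}{3}$ ($g{\left(U \right)} = U \left(- \frac{1}{3}\right) = - \frac{U}{3}$)
$R{\left(o \right)} = 20$ ($R{\left(o \right)} = 5 \left(\left(- \frac{1}{3}\right) 6\right)^{2} = 5 \left(-2\right)^{2} = 5 \cdot 4 = 20$)
$Y = 20$
$r{\left(-36 \right)} - \left(4 - 7\right) L{\left(-5,6 \right)} Y = -36 - \left(4 - 7\right) \left(\left(-5\right) 6\right) 20 = -36 - \left(-3\right) \left(-30\right) 20 = -36 - 90 \cdot 20 = -36 - 1800 = -1836$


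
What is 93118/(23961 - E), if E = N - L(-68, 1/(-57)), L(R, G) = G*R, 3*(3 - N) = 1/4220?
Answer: 22398603720/5763144299 ≈ 3.8865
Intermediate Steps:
N = 37979/12660 (N = 3 - 1/3/4220 = 3 - 1/3*1/4220 = 3 - 1/12660 = 37979/12660 ≈ 2.9999)
E = 434641/240540 (E = 37979/12660 - (-68)/(-57) = 37979/12660 - (-1)*(-68)/57 = 37979/12660 - 1*68/57 = 37979/12660 - 68/57 = 434641/240540 ≈ 1.8069)
93118/(23961 - E) = 93118/(23961 - 1*434641/240540) = 93118/(23961 - 434641/240540) = 93118/(5763144299/240540) = 93118*(240540/5763144299) = 22398603720/5763144299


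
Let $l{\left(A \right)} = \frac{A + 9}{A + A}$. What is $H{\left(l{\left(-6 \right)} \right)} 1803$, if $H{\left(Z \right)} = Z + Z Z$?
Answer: $- \frac{5409}{16} \approx -338.06$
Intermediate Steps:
$l{\left(A \right)} = \frac{9 + A}{2 A}$
$H{\left(Z \right)} = Z + Z^{2}$
$H{\left(l{\left(-6 \right)} \right)} 1803 = \frac{9 - 6}{2 \left(-6\right)} \left(1 + \frac{9 - 6}{2 \left(-6\right)}\right) 1803 = \frac{1}{2} \left(- \frac{1}{6}\right) 3 \left(1 + \frac{1}{2} \left(- \frac{1}{6}\right) 3\right) 1803 = - \frac{1 - \frac{1}{4}}{4} \cdot 1803 = \left(- \frac{1}{4}\right) \frac{3}{4} \cdot 1803 = \left(- \frac{3}{16}\right) 1803 = - \frac{5409}{16}$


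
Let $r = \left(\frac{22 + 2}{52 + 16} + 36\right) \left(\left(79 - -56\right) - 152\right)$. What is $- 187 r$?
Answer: $115566$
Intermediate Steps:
$r = -618$ ($r = \left(\frac{24}{68} + 36\right) \left(\left(79 + 56\right) - 152\right) = \left(24 \cdot \frac{1}{68} + 36\right) \left(135 - 152\right) = \left(\frac{6}{17} + 36\right) \left(-17\right) = \frac{618}{17} \left(-17\right) = -618$)
$- 187 r = \left(-187\right) \left(-618\right) = 115566$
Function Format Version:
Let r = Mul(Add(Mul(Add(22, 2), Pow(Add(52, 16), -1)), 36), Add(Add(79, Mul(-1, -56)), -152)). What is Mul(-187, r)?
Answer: 115566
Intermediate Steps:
r = -618 (r = Mul(Add(Mul(24, Pow(68, -1)), 36), Add(Add(79, 56), -152)) = Mul(Add(Mul(24, Rational(1, 68)), 36), Add(135, -152)) = Mul(Add(Rational(6, 17), 36), -17) = Mul(Rational(618, 17), -17) = -618)
Mul(-187, r) = Mul(-187, -618) = 115566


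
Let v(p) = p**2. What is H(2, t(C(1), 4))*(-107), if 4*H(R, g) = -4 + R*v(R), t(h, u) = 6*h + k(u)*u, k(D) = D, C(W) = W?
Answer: -107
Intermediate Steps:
t(h, u) = u**2 + 6*h (t(h, u) = 6*h + u*u = 6*h + u**2 = u**2 + 6*h)
H(R, g) = -1 + R**3/4 (H(R, g) = (-4 + R*R**2)/4 = (-4 + R**3)/4 = -1 + R**3/4)
H(2, t(C(1), 4))*(-107) = (-1 + (1/4)*2**3)*(-107) = (-1 + (1/4)*8)*(-107) = (-1 + 2)*(-107) = 1*(-107) = -107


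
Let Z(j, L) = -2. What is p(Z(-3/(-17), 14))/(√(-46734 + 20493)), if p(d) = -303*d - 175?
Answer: -431*I*√26241/26241 ≈ -2.6606*I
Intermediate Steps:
p(d) = -175 - 303*d
p(Z(-3/(-17), 14))/(√(-46734 + 20493)) = (-175 - 303*(-2))/(√(-46734 + 20493)) = (-175 + 606)/(√(-26241)) = 431/((I*√26241)) = 431*(-I*√26241/26241) = -431*I*√26241/26241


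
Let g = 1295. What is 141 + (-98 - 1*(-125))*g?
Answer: 35106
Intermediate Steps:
141 + (-98 - 1*(-125))*g = 141 + (-98 - 1*(-125))*1295 = 141 + (-98 + 125)*1295 = 141 + 27*1295 = 141 + 34965 = 35106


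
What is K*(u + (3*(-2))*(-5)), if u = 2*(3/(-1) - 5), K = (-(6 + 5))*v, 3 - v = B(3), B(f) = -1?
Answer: -616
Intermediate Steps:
v = 4 (v = 3 - 1*(-1) = 3 + 1 = 4)
K = -44 (K = -(6 + 5)*4 = -1*11*4 = -11*4 = -44)
u = -16 (u = 2*(3*(-1) - 5) = 2*(-3 - 5) = 2*(-8) = -16)
K*(u + (3*(-2))*(-5)) = -44*(-16 + (3*(-2))*(-5)) = -44*(-16 - 6*(-5)) = -44*(-16 + 30) = -44*14 = -616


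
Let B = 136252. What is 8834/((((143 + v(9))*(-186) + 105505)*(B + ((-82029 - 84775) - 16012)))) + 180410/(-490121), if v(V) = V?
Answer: -46343481259131/125900791531918 ≈ -0.36810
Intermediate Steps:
8834/((((143 + v(9))*(-186) + 105505)*(B + ((-82029 - 84775) - 16012)))) + 180410/(-490121) = 8834/((((143 + 9)*(-186) + 105505)*(136252 + ((-82029 - 84775) - 16012)))) + 180410/(-490121) = 8834/(((152*(-186) + 105505)*(136252 + (-166804 - 16012)))) + 180410*(-1/490121) = 8834/(((-28272 + 105505)*(136252 - 182816))) - 180410/490121 = 8834/((77233*(-46564))) - 180410/490121 = 8834/(-3596277412) - 180410/490121 = 8834*(-1/3596277412) - 180410/490121 = -631/256876958 - 180410/490121 = -46343481259131/125900791531918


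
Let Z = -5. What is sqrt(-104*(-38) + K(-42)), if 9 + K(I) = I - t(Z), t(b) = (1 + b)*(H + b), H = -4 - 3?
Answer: sqrt(3853) ≈ 62.073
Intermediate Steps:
H = -7
t(b) = (1 + b)*(-7 + b)
K(I) = -57 + I (K(I) = -9 + (I - (-7 + (-5)**2 - 6*(-5))) = -9 + (I - (-7 + 25 + 30)) = -9 + (I - 1*48) = -9 + (I - 48) = -9 + (-48 + I) = -57 + I)
sqrt(-104*(-38) + K(-42)) = sqrt(-104*(-38) + (-57 - 42)) = sqrt(3952 - 99) = sqrt(3853)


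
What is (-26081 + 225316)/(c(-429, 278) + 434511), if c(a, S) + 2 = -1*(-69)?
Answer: 199235/434578 ≈ 0.45846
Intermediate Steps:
c(a, S) = 67 (c(a, S) = -2 - 1*(-69) = -2 + 69 = 67)
(-26081 + 225316)/(c(-429, 278) + 434511) = (-26081 + 225316)/(67 + 434511) = 199235/434578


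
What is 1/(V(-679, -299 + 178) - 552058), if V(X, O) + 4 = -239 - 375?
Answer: -1/552676 ≈ -1.8094e-6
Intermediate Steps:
V(X, O) = -618 (V(X, O) = -4 + (-239 - 375) = -4 - 614 = -618)
1/(V(-679, -299 + 178) - 552058) = 1/(-618 - 552058) = 1/(-552676) = -1/552676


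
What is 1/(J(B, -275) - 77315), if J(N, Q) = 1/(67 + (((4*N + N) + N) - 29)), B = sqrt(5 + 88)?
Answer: -16356422/1264597093371 - 2*sqrt(93)/3793791280113 ≈ -1.2934e-5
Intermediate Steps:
B = sqrt(93) ≈ 9.6436
J(N, Q) = 1/(38 + 6*N) (J(N, Q) = 1/(67 + ((5*N + N) - 29)) = 1/(67 + (6*N - 29)) = 1/(67 + (-29 + 6*N)) = 1/(38 + 6*N))
1/(J(B, -275) - 77315) = 1/(1/(2*(19 + 3*sqrt(93))) - 77315) = 1/(-77315 + 1/(2*(19 + 3*sqrt(93))))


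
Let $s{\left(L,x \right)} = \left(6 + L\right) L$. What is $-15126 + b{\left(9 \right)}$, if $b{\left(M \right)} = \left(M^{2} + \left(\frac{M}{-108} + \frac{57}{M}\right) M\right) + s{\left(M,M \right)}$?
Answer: $- \frac{59415}{4} \approx -14854.0$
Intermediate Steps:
$s{\left(L,x \right)} = L \left(6 + L\right)$
$b{\left(M \right)} = M^{2} + M \left(6 + M\right) + M \left(\frac{57}{M} - \frac{M}{108}\right)$ ($b{\left(M \right)} = \left(M^{2} + \left(\frac{M}{-108} + \frac{57}{M}\right) M\right) + M \left(6 + M\right) = \left(M^{2} + \left(M \left(- \frac{1}{108}\right) + \frac{57}{M}\right) M\right) + M \left(6 + M\right) = \left(M^{2} + \left(- \frac{M}{108} + \frac{57}{M}\right) M\right) + M \left(6 + M\right) = \left(M^{2} + \left(\frac{57}{M} - \frac{M}{108}\right) M\right) + M \left(6 + M\right) = \left(M^{2} + M \left(\frac{57}{M} - \frac{M}{108}\right)\right) + M \left(6 + M\right) = M^{2} + M \left(6 + M\right) + M \left(\frac{57}{M} - \frac{M}{108}\right)$)
$-15126 + b{\left(9 \right)} = -15126 + \left(57 + 6 \cdot 9 + \frac{215 \cdot 9^{2}}{108}\right) = -15126 + \left(57 + 54 + \frac{215}{108} \cdot 81\right) = -15126 + \left(57 + 54 + \frac{645}{4}\right) = -15126 + \frac{1089}{4} = - \frac{59415}{4}$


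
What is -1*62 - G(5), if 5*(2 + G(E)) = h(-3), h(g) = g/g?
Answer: -301/5 ≈ -60.200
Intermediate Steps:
h(g) = 1
G(E) = -9/5 (G(E) = -2 + (1/5)*1 = -2 + 1/5 = -9/5)
-1*62 - G(5) = -1*62 - 1*(-9/5) = -62 + 9/5 = -301/5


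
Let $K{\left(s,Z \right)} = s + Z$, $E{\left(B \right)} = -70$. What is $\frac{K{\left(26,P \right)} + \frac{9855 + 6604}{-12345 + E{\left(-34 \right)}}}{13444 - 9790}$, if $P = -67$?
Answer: $- \frac{29193}{2520245} \approx -0.011583$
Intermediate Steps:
$K{\left(s,Z \right)} = Z + s$
$\frac{K{\left(26,P \right)} + \frac{9855 + 6604}{-12345 + E{\left(-34 \right)}}}{13444 - 9790} = \frac{\left(-67 + 26\right) + \frac{9855 + 6604}{-12345 - 70}}{13444 - 9790} = \frac{-41 + \frac{16459}{-12415}}{3654} = \left(-41 + 16459 \left(- \frac{1}{12415}\right)\right) \frac{1}{3654} = \left(-41 - \frac{16459}{12415}\right) \frac{1}{3654} = \left(- \frac{525474}{12415}\right) \frac{1}{3654} = - \frac{29193}{2520245}$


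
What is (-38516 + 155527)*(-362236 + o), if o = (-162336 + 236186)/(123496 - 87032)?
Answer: -772769876507097/18232 ≈ -4.2385e+10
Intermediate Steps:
o = 36925/18232 (o = 73850/36464 = 73850*(1/36464) = 36925/18232 ≈ 2.0253)
(-38516 + 155527)*(-362236 + o) = (-38516 + 155527)*(-362236 + 36925/18232) = 117011*(-6604249827/18232) = -772769876507097/18232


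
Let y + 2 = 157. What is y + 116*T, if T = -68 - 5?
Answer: -8313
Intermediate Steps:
y = 155 (y = -2 + 157 = 155)
T = -73
y + 116*T = 155 + 116*(-73) = 155 - 8468 = -8313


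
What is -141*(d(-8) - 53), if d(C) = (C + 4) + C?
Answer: 9165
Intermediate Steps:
d(C) = 4 + 2*C (d(C) = (4 + C) + C = 4 + 2*C)
-141*(d(-8) - 53) = -141*((4 + 2*(-8)) - 53) = -141*((4 - 16) - 53) = -141*(-12 - 53) = -141*(-65) = 9165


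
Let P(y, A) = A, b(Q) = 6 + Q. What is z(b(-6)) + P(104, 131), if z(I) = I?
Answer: 131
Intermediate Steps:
z(b(-6)) + P(104, 131) = (6 - 6) + 131 = 0 + 131 = 131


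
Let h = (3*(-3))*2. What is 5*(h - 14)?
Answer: -160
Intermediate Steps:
h = -18 (h = -9*2 = -18)
5*(h - 14) = 5*(-18 - 14) = 5*(-32) = -160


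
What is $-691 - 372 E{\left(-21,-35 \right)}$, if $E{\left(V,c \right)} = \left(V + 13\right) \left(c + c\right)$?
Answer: $-209011$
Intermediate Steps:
$E{\left(V,c \right)} = 2 c \left(13 + V\right)$ ($E{\left(V,c \right)} = \left(13 + V\right) 2 c = 2 c \left(13 + V\right)$)
$-691 - 372 E{\left(-21,-35 \right)} = -691 - 372 \cdot 2 \left(-35\right) \left(13 - 21\right) = -691 - 372 \cdot 2 \left(-35\right) \left(-8\right) = -691 - 208320 = -209011$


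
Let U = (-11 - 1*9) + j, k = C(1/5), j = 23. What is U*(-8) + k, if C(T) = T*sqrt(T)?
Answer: -24 + sqrt(5)/25 ≈ -23.911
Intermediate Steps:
C(T) = T**(3/2)
k = sqrt(5)/25 (k = (1/5)**(3/2) = sqrt(5)/25 ≈ 0.089443)
U = 3 (U = (-11 - 1*9) + 23 = (-11 - 9) + 23 = -20 + 23 = 3)
U*(-8) + k = 3*(-8) + sqrt(5)/25 = -24 + sqrt(5)/25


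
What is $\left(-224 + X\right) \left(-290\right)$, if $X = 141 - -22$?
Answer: $17690$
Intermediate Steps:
$X = 163$ ($X = 141 + 22 = 163$)
$\left(-224 + X\right) \left(-290\right) = \left(-224 + 163\right) \left(-290\right) = \left(-61\right) \left(-290\right) = 17690$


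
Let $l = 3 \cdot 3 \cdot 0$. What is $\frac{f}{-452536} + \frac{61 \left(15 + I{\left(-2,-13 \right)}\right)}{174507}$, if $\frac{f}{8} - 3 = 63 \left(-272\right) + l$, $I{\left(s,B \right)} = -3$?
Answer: $\frac{1010411825}{3290445823} \approx 0.30707$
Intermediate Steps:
$l = 0$ ($l = 9 \cdot 0 = 0$)
$f = -137064$ ($f = 24 + 8 \left(63 \left(-272\right) + 0\right) = 24 + 8 \left(-17136 + 0\right) = 24 + 8 \left(-17136\right) = 24 - 137088 = -137064$)
$\frac{f}{-452536} + \frac{61 \left(15 + I{\left(-2,-13 \right)}\right)}{174507} = - \frac{137064}{-452536} + \frac{61 \left(15 - 3\right)}{174507} = \left(-137064\right) \left(- \frac{1}{452536}\right) + 61 \cdot 12 \cdot \frac{1}{174507} = \frac{17133}{56567} + 732 \cdot \frac{1}{174507} = \frac{17133}{56567} + \frac{244}{58169} = \frac{1010411825}{3290445823}$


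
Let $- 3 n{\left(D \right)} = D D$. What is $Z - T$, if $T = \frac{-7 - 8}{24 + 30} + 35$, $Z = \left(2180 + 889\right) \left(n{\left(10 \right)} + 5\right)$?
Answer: $- \frac{1565815}{18} \approx -86990.0$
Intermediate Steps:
$n{\left(D \right)} = - \frac{D^{2}}{3}$ ($n{\left(D \right)} = - \frac{D D}{3} = - \frac{D^{2}}{3}$)
$Z = -86955$ ($Z = \left(2180 + 889\right) \left(- \frac{10^{2}}{3} + 5\right) = 3069 \left(\left(- \frac{1}{3}\right) 100 + 5\right) = 3069 \left(- \frac{100}{3} + 5\right) = 3069 \left(- \frac{85}{3}\right) = -86955$)
$T = \frac{625}{18}$ ($T = \frac{-7 - 8}{54} + 35 = \left(-15\right) \frac{1}{54} + 35 = - \frac{5}{18} + 35 = \frac{625}{18} \approx 34.722$)
$Z - T = -86955 - \frac{625}{18} = - \frac{1565815}{18}$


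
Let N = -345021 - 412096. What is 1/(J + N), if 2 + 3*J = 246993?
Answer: -3/2024360 ≈ -1.4819e-6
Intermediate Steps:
J = 246991/3 (J = -⅔ + (⅓)*246993 = -⅔ + 82331 = 246991/3 ≈ 82330.)
N = -757117
1/(J + N) = 1/(246991/3 - 757117) = 1/(-2024360/3) = -3/2024360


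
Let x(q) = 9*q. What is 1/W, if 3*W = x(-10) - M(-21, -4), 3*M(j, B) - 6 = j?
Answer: -3/85 ≈ -0.035294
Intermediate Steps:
M(j, B) = 2 + j/3
W = -85/3 (W = (9*(-10) - (2 + (⅓)*(-21)))/3 = (-90 - (2 - 7))/3 = (-90 - 1*(-5))/3 = (-90 + 5)/3 = (⅓)*(-85) = -85/3 ≈ -28.333)
1/W = 1/(-85/3) = -3/85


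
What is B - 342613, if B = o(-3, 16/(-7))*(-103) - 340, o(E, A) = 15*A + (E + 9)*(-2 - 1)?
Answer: -2362973/7 ≈ -3.3757e+5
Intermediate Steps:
o(E, A) = -27 - 3*E + 15*A (o(E, A) = 15*A + (9 + E)*(-3) = 15*A + (-27 - 3*E) = -27 - 3*E + 15*A)
B = 35318/7 (B = (-27 - 3*(-3) + 15*(16/(-7)))*(-103) - 340 = (-27 + 9 + 15*(16*(-1/7)))*(-103) - 340 = (-27 + 9 + 15*(-16/7))*(-103) - 340 = (-27 + 9 - 240/7)*(-103) - 340 = -366/7*(-103) - 340 = 37698/7 - 340 = 35318/7 ≈ 5045.4)
B - 342613 = 35318/7 - 342613 = -2362973/7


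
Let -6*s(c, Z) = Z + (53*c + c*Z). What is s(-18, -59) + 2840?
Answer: 16991/6 ≈ 2831.8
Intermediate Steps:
s(c, Z) = -53*c/6 - Z/6 - Z*c/6 (s(c, Z) = -(Z + (53*c + c*Z))/6 = -(Z + (53*c + Z*c))/6 = -(Z + 53*c + Z*c)/6 = -53*c/6 - Z/6 - Z*c/6)
s(-18, -59) + 2840 = (-53/6*(-18) - 1/6*(-59) - 1/6*(-59)*(-18)) + 2840 = (159 + 59/6 - 177) + 2840 = -49/6 + 2840 = 16991/6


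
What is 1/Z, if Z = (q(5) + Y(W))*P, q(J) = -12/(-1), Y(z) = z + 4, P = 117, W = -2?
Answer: 1/1638 ≈ 0.00061050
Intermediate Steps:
Y(z) = 4 + z
q(J) = 12 (q(J) = -12*(-1) = 12)
Z = 1638 (Z = (12 + (4 - 2))*117 = (12 + 2)*117 = 14*117 = 1638)
1/Z = 1/1638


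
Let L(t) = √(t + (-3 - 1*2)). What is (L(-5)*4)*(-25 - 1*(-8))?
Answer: -68*I*√10 ≈ -215.03*I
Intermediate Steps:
L(t) = √(-5 + t) (L(t) = √(t + (-3 - 2)) = √(t - 5) = √(-5 + t))
(L(-5)*4)*(-25 - 1*(-8)) = (√(-5 - 5)*4)*(-25 - 1*(-8)) = (√(-10)*4)*(-25 + 8) = ((I*√10)*4)*(-17) = (4*I*√10)*(-17) = -68*I*√10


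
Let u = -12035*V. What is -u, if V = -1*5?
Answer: -60175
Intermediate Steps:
V = -5
u = 60175 (u = -12035*(-5) = 60175)
-u = -1*60175 = -60175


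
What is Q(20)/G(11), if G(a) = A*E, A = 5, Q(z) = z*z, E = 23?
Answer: 80/23 ≈ 3.4783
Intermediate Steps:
Q(z) = z²
G(a) = 115 (G(a) = 5*23 = 115)
Q(20)/G(11) = 20²/115 = 400*(1/115) = 80/23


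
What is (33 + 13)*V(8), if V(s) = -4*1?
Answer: -184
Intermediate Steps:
V(s) = -4
(33 + 13)*V(8) = (33 + 13)*(-4) = 46*(-4) = -184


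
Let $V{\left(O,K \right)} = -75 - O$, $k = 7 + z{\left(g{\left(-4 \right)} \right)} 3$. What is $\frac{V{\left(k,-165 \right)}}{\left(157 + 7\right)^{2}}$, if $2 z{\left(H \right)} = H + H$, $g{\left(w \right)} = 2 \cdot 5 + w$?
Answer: $- \frac{25}{6724} \approx -0.003718$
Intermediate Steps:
$g{\left(w \right)} = 10 + w$
$z{\left(H \right)} = H$ ($z{\left(H \right)} = \frac{H + H}{2} = \frac{2 H}{2} = H$)
$k = 25$ ($k = 7 + \left(10 - 4\right) 3 = 7 + 6 \cdot 3 = 7 + 18 = 25$)
$\frac{V{\left(k,-165 \right)}}{\left(157 + 7\right)^{2}} = \frac{-75 - 25}{\left(157 + 7\right)^{2}} = \frac{-75 - 25}{164^{2}} = - \frac{100}{26896} = \left(-100\right) \frac{1}{26896} = - \frac{25}{6724}$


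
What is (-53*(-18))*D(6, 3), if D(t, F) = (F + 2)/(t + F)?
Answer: 530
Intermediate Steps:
D(t, F) = (2 + F)/(F + t)
(-53*(-18))*D(6, 3) = (-53*(-18))*((2 + 3)/(3 + 6)) = 954*(5/9) = 530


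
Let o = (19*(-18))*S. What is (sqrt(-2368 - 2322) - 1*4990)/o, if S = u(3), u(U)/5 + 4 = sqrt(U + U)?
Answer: -998/855 - 499*sqrt(6)/1710 + I*sqrt(4690)/4275 + I*sqrt(7035)/8550 ≈ -1.882 + 0.025829*I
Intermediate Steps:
u(U) = -20 + 5*sqrt(2)*sqrt(U) (u(U) = -20 + 5*sqrt(U + U) = -20 + 5*sqrt(2*U) = -20 + 5*(sqrt(2)*sqrt(U)) = -20 + 5*sqrt(2)*sqrt(U))
S = -20 + 5*sqrt(6) (S = -20 + 5*sqrt(2)*sqrt(3) = -20 + 5*sqrt(6) ≈ -7.7525)
o = 6840 - 1710*sqrt(6) (o = (19*(-18))*(-20 + 5*sqrt(6)) = -342*(-20 + 5*sqrt(6)) = 6840 - 1710*sqrt(6) ≈ 2651.4)
(sqrt(-2368 - 2322) - 1*4990)/o = (sqrt(-2368 - 2322) - 1*4990)/(6840 - 1710*sqrt(6)) = (sqrt(-4690) - 4990)/(6840 - 1710*sqrt(6)) = (I*sqrt(4690) - 4990)/(6840 - 1710*sqrt(6)) = (-4990 + I*sqrt(4690))/(6840 - 1710*sqrt(6))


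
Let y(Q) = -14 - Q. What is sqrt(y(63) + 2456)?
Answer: sqrt(2379) ≈ 48.775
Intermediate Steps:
sqrt(y(63) + 2456) = sqrt((-14 - 1*63) + 2456) = sqrt((-14 - 63) + 2456) = sqrt(-77 + 2456) = sqrt(2379)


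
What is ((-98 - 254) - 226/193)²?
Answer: 4646058244/37249 ≈ 1.2473e+5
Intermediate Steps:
((-98 - 254) - 226/193)² = (-352 - 226*1/193)² = (-352 - 226/193)² = (-68162/193)² = 4646058244/37249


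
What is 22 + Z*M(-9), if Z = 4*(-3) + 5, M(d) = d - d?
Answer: 22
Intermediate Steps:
M(d) = 0
Z = -7 (Z = -12 + 5 = -7)
22 + Z*M(-9) = 22 - 7*0 = 22 + 0 = 22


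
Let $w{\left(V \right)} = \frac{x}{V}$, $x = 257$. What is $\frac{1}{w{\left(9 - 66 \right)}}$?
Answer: $- \frac{57}{257} \approx -0.22179$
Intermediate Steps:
$w{\left(V \right)} = \frac{257}{V}$
$\frac{1}{w{\left(9 - 66 \right)}} = \frac{1}{257 \frac{1}{9 - 66}} = \frac{1}{257 \frac{1}{-57}} = \frac{1}{257 \left(- \frac{1}{57}\right)} = \frac{1}{- \frac{257}{57}} = - \frac{57}{257}$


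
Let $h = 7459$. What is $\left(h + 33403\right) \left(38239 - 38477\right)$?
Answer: $-9725156$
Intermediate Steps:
$\left(h + 33403\right) \left(38239 - 38477\right) = \left(7459 + 33403\right) \left(38239 - 38477\right) = 40862 \left(-238\right) = -9725156$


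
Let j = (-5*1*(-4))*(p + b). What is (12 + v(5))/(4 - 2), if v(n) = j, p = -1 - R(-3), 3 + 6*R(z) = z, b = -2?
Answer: -14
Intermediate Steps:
R(z) = -1/2 + z/6
p = 0 (p = -1 - (-1/2 + (1/6)*(-3)) = -1 - (-1/2 - 1/2) = -1 - 1*(-1) = -1 + 1 = 0)
j = -40 (j = (-5*1*(-4))*(0 - 2) = -5*(-4)*(-2) = 20*(-2) = -40)
v(n) = -40
(12 + v(5))/(4 - 2) = (12 - 40)/(4 - 2) = -28/2 = (1/2)*(-28) = -14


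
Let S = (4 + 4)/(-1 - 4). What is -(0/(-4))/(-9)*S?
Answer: 0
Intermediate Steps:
S = -8/5 (S = 8/(-5) = 8*(-⅕) = -8/5 ≈ -1.6000)
-(0/(-4))/(-9)*S = -(0/(-4))/(-9)*(-8)/5 = -(-0*(-1)/4)*(-8)/5 = -(-⅑*0)*(-8)/5 = -0*(-8)/5 = -1*0 = 0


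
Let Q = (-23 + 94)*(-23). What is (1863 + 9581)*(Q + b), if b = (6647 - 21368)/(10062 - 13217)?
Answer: -58792336936/3155 ≈ -1.8635e+7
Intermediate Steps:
Q = -1633 (Q = 71*(-23) = -1633)
b = 14721/3155 (b = -14721/(-3155) = -14721*(-1/3155) = 14721/3155 ≈ 4.6659)
(1863 + 9581)*(Q + b) = (1863 + 9581)*(-1633 + 14721/3155) = 11444*(-5137394/3155) = -58792336936/3155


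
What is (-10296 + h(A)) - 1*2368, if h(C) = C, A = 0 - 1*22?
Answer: -12686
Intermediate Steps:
A = -22 (A = 0 - 22 = -22)
(-10296 + h(A)) - 1*2368 = (-10296 - 22) - 1*2368 = -10318 - 2368 = -12686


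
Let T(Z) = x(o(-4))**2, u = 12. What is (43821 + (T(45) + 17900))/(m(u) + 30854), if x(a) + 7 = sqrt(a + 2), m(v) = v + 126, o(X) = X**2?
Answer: 15447/7748 - 21*sqrt(2)/15496 ≈ 1.9918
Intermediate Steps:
m(v) = 126 + v
x(a) = -7 + sqrt(2 + a) (x(a) = -7 + sqrt(a + 2) = -7 + sqrt(2 + a))
T(Z) = (-7 + 3*sqrt(2))**2 (T(Z) = (-7 + sqrt(2 + (-4)**2))**2 = (-7 + sqrt(2 + 16))**2 = (-7 + sqrt(18))**2 = (-7 + 3*sqrt(2))**2)
(43821 + (T(45) + 17900))/(m(u) + 30854) = (43821 + ((67 - 42*sqrt(2)) + 17900))/((126 + 12) + 30854) = (43821 + (17967 - 42*sqrt(2)))/(138 + 30854) = (61788 - 42*sqrt(2))/30992 = (61788 - 42*sqrt(2))*(1/30992) = 15447/7748 - 21*sqrt(2)/15496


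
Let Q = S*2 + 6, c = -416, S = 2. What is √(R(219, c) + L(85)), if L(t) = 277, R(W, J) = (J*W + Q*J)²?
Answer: √9075229973 ≈ 95264.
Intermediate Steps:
Q = 10 (Q = 2*2 + 6 = 4 + 6 = 10)
R(W, J) = (10*J + J*W)² (R(W, J) = (J*W + 10*J)² = (10*J + J*W)²)
√(R(219, c) + L(85)) = √((-416)²*(10 + 219)² + 277) = √(173056*229² + 277) = √(173056*52441 + 277) = √(9075229696 + 277) = √9075229973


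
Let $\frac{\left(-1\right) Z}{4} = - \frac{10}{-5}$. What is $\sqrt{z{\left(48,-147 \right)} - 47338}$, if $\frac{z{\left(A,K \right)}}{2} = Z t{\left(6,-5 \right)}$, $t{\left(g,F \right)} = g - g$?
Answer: $i \sqrt{47338} \approx 217.57 i$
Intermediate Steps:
$t{\left(g,F \right)} = 0$
$Z = -8$ ($Z = - 4 \left(- \frac{10}{-5}\right) = - 4 \left(\left(-10\right) \left(- \frac{1}{5}\right)\right) = \left(-4\right) 2 = -8$)
$z{\left(A,K \right)} = 0$ ($z{\left(A,K \right)} = 2 \left(\left(-8\right) 0\right) = 2 \cdot 0 = 0$)
$\sqrt{z{\left(48,-147 \right)} - 47338} = \sqrt{0 - 47338} = \sqrt{-47338} = i \sqrt{47338}$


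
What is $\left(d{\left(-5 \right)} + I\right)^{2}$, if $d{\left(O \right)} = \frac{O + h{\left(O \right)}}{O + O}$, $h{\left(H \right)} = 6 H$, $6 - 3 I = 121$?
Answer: $\frac{43681}{36} \approx 1213.4$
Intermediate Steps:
$I = - \frac{115}{3}$ ($I = 2 - \frac{121}{3} = - \frac{115}{3} \approx -38.333$)
$d{\left(O \right)} = \frac{7}{2}$ ($d{\left(O \right)} = \frac{O + 6 O}{O + O} = \frac{7 O}{2 O} = 7 O \frac{1}{2 O} = \frac{7}{2}$)
$\left(d{\left(-5 \right)} + I\right)^{2} = \left(\frac{7}{2} - \frac{115}{3}\right)^{2} = \left(- \frac{209}{6}\right)^{2} = \frac{43681}{36}$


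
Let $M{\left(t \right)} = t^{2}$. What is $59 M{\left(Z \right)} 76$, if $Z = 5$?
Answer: $112100$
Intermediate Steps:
$59 M{\left(Z \right)} 76 = 59 \cdot 5^{2} \cdot 76 = 59 \cdot 25 \cdot 76 = 1475 \cdot 76 = 112100$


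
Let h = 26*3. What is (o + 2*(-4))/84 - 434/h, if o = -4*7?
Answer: -1636/273 ≈ -5.9927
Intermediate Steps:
h = 78
o = -28
(o + 2*(-4))/84 - 434/h = (-28 + 2*(-4))/84 - 434/78 = (-28 - 8)*(1/84) - 434*1/78 = -36*1/84 - 217/39 = -3/7 - 217/39 = -1636/273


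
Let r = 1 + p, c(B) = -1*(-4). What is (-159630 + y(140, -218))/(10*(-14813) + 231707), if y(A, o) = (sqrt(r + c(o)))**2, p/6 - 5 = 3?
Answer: -159577/83577 ≈ -1.9093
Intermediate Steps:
p = 48 (p = 30 + 6*3 = 30 + 18 = 48)
c(B) = 4
r = 49 (r = 1 + 48 = 49)
y(A, o) = 53 (y(A, o) = (sqrt(49 + 4))**2 = (sqrt(53))**2 = 53)
(-159630 + y(140, -218))/(10*(-14813) + 231707) = (-159630 + 53)/(10*(-14813) + 231707) = -159577/(-148130 + 231707) = -159577/83577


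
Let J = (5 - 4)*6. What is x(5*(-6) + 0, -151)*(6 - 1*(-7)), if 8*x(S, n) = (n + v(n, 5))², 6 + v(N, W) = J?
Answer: 296413/8 ≈ 37052.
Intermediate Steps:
J = 6 (J = 1*6 = 6)
v(N, W) = 0 (v(N, W) = -6 + 6 = 0)
x(S, n) = n²/8 (x(S, n) = (n + 0)²/8 = n²/8)
x(5*(-6) + 0, -151)*(6 - 1*(-7)) = ((⅛)*(-151)²)*(6 - 1*(-7)) = ((⅛)*22801)*(6 + 7) = (22801/8)*13 = 296413/8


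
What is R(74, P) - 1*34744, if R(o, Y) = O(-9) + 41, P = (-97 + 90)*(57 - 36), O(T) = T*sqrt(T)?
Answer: -34703 - 27*I ≈ -34703.0 - 27.0*I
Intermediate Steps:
O(T) = T**(3/2)
P = -147 (P = -7*21 = -147)
R(o, Y) = 41 - 27*I (R(o, Y) = (-9)**(3/2) + 41 = -27*I + 41 = 41 - 27*I)
R(74, P) - 1*34744 = (41 - 27*I) - 1*34744 = (41 - 27*I) - 34744 = -34703 - 27*I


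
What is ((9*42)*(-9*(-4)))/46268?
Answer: 3402/11567 ≈ 0.29411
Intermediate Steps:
((9*42)*(-9*(-4)))/46268 = (378*36)*(1/46268) = 13608*(1/46268) = 3402/11567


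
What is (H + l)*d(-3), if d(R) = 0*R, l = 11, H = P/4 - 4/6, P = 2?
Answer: 0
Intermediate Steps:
H = -⅙ (H = 2/4 - 4/6 = 2*(¼) - 4*⅙ = ½ - ⅔ = -⅙ ≈ -0.16667)
d(R) = 0
(H + l)*d(-3) = (-⅙ + 11)*0 = (65/6)*0 = 0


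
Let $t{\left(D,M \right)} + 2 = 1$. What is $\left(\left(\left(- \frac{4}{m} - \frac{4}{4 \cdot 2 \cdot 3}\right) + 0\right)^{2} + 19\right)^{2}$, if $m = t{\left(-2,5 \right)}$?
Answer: $\frac{1471369}{1296} \approx 1135.3$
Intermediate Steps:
$t{\left(D,M \right)} = -1$ ($t{\left(D,M \right)} = -2 + 1 = -1$)
$m = -1$
$\left(\left(\left(- \frac{4}{m} - \frac{4}{4 \cdot 2 \cdot 3}\right) + 0\right)^{2} + 19\right)^{2} = \left(\left(\left(- \frac{4}{-1} - \frac{4}{4 \cdot 2 \cdot 3}\right) + 0\right)^{2} + 19\right)^{2} = \left(\left(\left(\left(-4\right) \left(-1\right) - \frac{4}{8 \cdot 3}\right) + 0\right)^{2} + 19\right)^{2} = \left(\left(\left(4 - \frac{4}{24}\right) + 0\right)^{2} + 19\right)^{2} = \left(\left(\left(4 - \frac{1}{6}\right) + 0\right)^{2} + 19\right)^{2} = \left(\left(\frac{23}{6} + 0\right)^{2} + 19\right)^{2} = \left(\left(\frac{23}{6}\right)^{2} + 19\right)^{2} = \left(\frac{529}{36} + 19\right)^{2} = \left(\frac{1213}{36}\right)^{2} = \frac{1471369}{1296}$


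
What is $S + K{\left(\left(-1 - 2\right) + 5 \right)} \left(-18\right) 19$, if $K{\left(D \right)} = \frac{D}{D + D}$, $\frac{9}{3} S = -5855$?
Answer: $- \frac{6368}{3} \approx -2122.7$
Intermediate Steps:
$S = - \frac{5855}{3}$ ($S = \frac{1}{3} \left(-5855\right) = - \frac{5855}{3} \approx -1951.7$)
$K{\left(D \right)} = \frac{1}{2}$ ($K{\left(D \right)} = \frac{D}{2 D} = D \frac{1}{2 D} = \frac{1}{2}$)
$S + K{\left(\left(-1 - 2\right) + 5 \right)} \left(-18\right) 19 = - \frac{5855}{3} + \frac{1}{2} \left(-18\right) 19 = - \frac{5855}{3} - 171 = - \frac{6368}{3}$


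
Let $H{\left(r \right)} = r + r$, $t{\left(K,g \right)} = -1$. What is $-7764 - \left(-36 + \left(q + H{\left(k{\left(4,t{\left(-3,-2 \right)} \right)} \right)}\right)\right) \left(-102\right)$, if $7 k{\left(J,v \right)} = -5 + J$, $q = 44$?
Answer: $- \frac{48840}{7} \approx -6977.1$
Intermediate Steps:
$k{\left(J,v \right)} = - \frac{5}{7} + \frac{J}{7}$ ($k{\left(J,v \right)} = \frac{-5 + J}{7} = - \frac{5}{7} + \frac{J}{7}$)
$H{\left(r \right)} = 2 r$
$-7764 - \left(-36 + \left(q + H{\left(k{\left(4,t{\left(-3,-2 \right)} \right)} \right)}\right)\right) \left(-102\right) = -7764 - \left(-36 + \left(44 + 2 \left(- \frac{5}{7} + \frac{1}{7} \cdot 4\right)\right)\right) \left(-102\right) = -7764 - \left(-36 + \left(44 + 2 \left(- \frac{5}{7} + \frac{4}{7}\right)\right)\right) \left(-102\right) = -7764 - \left(-36 + \left(44 + 2 \left(- \frac{1}{7}\right)\right)\right) \left(-102\right) = -7764 - \left(-36 + \left(44 - \frac{2}{7}\right)\right) \left(-102\right) = -7764 - \left(-36 + \frac{306}{7}\right) \left(-102\right) = -7764 - \frac{54}{7} \left(-102\right) = -7764 - - \frac{5508}{7} = -7764 + \frac{5508}{7} = - \frac{48840}{7}$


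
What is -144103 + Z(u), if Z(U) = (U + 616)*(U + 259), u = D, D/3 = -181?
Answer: -164835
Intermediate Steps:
D = -543 (D = 3*(-181) = -543)
u = -543
Z(U) = (259 + U)*(616 + U) (Z(U) = (616 + U)*(259 + U) = (259 + U)*(616 + U))
-144103 + Z(u) = -144103 + (159544 + (-543)² + 875*(-543)) = -144103 + (159544 + 294849 - 475125) = -144103 - 20732 = -164835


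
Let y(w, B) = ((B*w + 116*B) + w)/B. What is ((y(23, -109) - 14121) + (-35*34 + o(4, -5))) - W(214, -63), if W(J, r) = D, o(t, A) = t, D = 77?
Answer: -1661728/109 ≈ -15245.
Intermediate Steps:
W(J, r) = 77
y(w, B) = (w + 116*B + B*w)/B (y(w, B) = ((116*B + B*w) + w)/B = (w + 116*B + B*w)/B)
((y(23, -109) - 14121) + (-35*34 + o(4, -5))) - W(214, -63) = (((116 + 23 + 23/(-109)) - 14121) + (-35*34 + 4)) - 1*77 = (((116 + 23 + 23*(-1/109)) - 14121) + (-1190 + 4)) - 77 = (((116 + 23 - 23/109) - 14121) - 1186) - 77 = ((15128/109 - 14121) - 1186) - 77 = (-1524061/109 - 1186) - 77 = -1653335/109 - 77 = -1661728/109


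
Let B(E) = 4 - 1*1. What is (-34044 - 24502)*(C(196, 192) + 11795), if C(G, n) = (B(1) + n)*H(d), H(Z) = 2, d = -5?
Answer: -713383010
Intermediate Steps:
B(E) = 3 (B(E) = 4 - 1 = 3)
C(G, n) = 6 + 2*n (C(G, n) = (3 + n)*2 = 6 + 2*n)
(-34044 - 24502)*(C(196, 192) + 11795) = (-34044 - 24502)*((6 + 2*192) + 11795) = -58546*((6 + 384) + 11795) = -58546*(390 + 11795) = -58546*12185 = -713383010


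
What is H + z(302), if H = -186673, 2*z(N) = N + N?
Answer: -186371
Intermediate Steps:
z(N) = N (z(N) = (N + N)/2 = (2*N)/2 = N)
H + z(302) = -186673 + 302 = -186371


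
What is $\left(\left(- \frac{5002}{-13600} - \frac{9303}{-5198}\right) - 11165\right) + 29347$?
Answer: $\frac{321372252699}{17673200} \approx 18184.0$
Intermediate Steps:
$\left(\left(- \frac{5002}{-13600} - \frac{9303}{-5198}\right) - 11165\right) + 29347 = \left(\left(\left(-5002\right) \left(- \frac{1}{13600}\right) - - \frac{9303}{5198}\right) - 11165\right) + 29347 = \left(\left(\frac{2501}{6800} + \frac{9303}{5198}\right) - 11165\right) + 29347 = \left(\frac{38130299}{17673200} - 11165\right) + 29347 = - \frac{197283147701}{17673200} + 29347 = \frac{321372252699}{17673200}$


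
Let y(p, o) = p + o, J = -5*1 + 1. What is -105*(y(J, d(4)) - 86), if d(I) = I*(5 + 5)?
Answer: 5250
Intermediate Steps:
d(I) = 10*I (d(I) = I*10 = 10*I)
J = -4 (J = -5 + 1 = -4)
y(p, o) = o + p
-105*(y(J, d(4)) - 86) = -105*((10*4 - 4) - 86) = -105*((40 - 4) - 86) = -105*(36 - 86) = -105*(-50) = 5250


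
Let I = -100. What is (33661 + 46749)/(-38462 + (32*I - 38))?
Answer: -8041/4170 ≈ -1.9283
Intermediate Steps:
(33661 + 46749)/(-38462 + (32*I - 38)) = (33661 + 46749)/(-38462 + (32*(-100) - 38)) = 80410/(-38462 + (-3200 - 38)) = 80410/(-38462 - 3238) = 80410/(-41700) = 80410*(-1/41700) = -8041/4170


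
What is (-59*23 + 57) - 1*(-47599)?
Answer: 46299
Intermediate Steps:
(-59*23 + 57) - 1*(-47599) = (-1357 + 57) + 47599 = -1300 + 47599 = 46299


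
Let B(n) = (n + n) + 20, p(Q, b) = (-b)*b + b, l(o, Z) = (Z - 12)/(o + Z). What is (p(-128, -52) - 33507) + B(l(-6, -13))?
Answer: -688567/19 ≈ -36240.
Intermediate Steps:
l(o, Z) = (-12 + Z)/(Z + o)
p(Q, b) = b - b² (p(Q, b) = -b² + b = b - b²)
B(n) = 20 + 2*n (B(n) = 2*n + 20 = 20 + 2*n)
(p(-128, -52) - 33507) + B(l(-6, -13)) = (-52*(1 - 1*(-52)) - 33507) + (20 + 2*((-12 - 13)/(-13 - 6))) = (-52*(1 + 52) - 33507) + (20 + 2*(-25/(-19))) = (-52*53 - 33507) + (20 + 2*(-1/19*(-25))) = (-2756 - 33507) + (20 + 2*(25/19)) = -36263 + (20 + 50/19) = -36263 + 430/19 = -688567/19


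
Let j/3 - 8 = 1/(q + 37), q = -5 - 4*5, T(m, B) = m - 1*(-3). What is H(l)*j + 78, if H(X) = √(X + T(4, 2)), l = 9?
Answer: 175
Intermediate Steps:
T(m, B) = 3 + m (T(m, B) = m + 3 = 3 + m)
q = -25 (q = -5 - 20 = -25)
H(X) = √(7 + X) (H(X) = √(X + (3 + 4)) = √(X + 7) = √(7 + X))
j = 97/4 (j = 24 + 3/(-25 + 37) = 24 + 3/12 = 24 + 3*(1/12) = 24 + ¼ = 97/4 ≈ 24.250)
H(l)*j + 78 = √(7 + 9)*(97/4) + 78 = √16*(97/4) + 78 = 4*(97/4) + 78 = 97 + 78 = 175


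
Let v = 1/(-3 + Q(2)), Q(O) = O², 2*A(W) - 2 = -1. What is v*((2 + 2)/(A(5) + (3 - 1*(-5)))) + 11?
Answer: 195/17 ≈ 11.471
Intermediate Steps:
A(W) = ½ (A(W) = 1 + (½)*(-1) = 1 - ½ = ½)
v = 1 (v = 1/(-3 + 2²) = 1/(-3 + 4) = 1/1 = 1)
v*((2 + 2)/(A(5) + (3 - 1*(-5)))) + 11 = 1*((2 + 2)/(½ + (3 - 1*(-5)))) + 11 = 1*(4/(½ + (3 + 5))) + 11 = 1*(4/(½ + 8)) + 11 = 1*(4/(17/2)) + 11 = 1*(4*(2/17)) + 11 = 1*(8/17) + 11 = 8/17 + 11 = 195/17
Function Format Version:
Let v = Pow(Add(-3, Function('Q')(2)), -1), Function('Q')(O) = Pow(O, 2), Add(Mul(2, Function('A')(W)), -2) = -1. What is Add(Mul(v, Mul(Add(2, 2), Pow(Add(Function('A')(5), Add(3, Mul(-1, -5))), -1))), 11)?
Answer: Rational(195, 17) ≈ 11.471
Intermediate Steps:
Function('A')(W) = Rational(1, 2) (Function('A')(W) = Add(1, Mul(Rational(1, 2), -1)) = Add(1, Rational(-1, 2)) = Rational(1, 2))
v = 1 (v = Pow(Add(-3, Pow(2, 2)), -1) = Pow(Add(-3, 4), -1) = Pow(1, -1) = 1)
Add(Mul(v, Mul(Add(2, 2), Pow(Add(Function('A')(5), Add(3, Mul(-1, -5))), -1))), 11) = Add(Mul(1, Mul(Add(2, 2), Pow(Add(Rational(1, 2), Add(3, Mul(-1, -5))), -1))), 11) = Add(Mul(1, Mul(4, Pow(Add(Rational(1, 2), Add(3, 5)), -1))), 11) = Add(Mul(1, Mul(4, Pow(Add(Rational(1, 2), 8), -1))), 11) = Add(Mul(1, Mul(4, Pow(Rational(17, 2), -1))), 11) = Add(Mul(1, Mul(4, Rational(2, 17))), 11) = Add(Mul(1, Rational(8, 17)), 11) = Add(Rational(8, 17), 11) = Rational(195, 17)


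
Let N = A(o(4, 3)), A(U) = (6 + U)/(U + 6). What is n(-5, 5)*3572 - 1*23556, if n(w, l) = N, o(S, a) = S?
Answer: -19984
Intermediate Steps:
A(U) = 1 (A(U) = (6 + U)/(6 + U) = 1)
N = 1
n(w, l) = 1
n(-5, 5)*3572 - 1*23556 = 1*3572 - 1*23556 = 3572 - 23556 = -19984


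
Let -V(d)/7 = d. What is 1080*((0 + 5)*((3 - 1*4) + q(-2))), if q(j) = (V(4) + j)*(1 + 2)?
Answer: -491400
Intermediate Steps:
V(d) = -7*d
q(j) = -84 + 3*j (q(j) = (-7*4 + j)*(1 + 2) = (-28 + j)*3 = -84 + 3*j)
1080*((0 + 5)*((3 - 1*4) + q(-2))) = 1080*((0 + 5)*((3 - 1*4) + (-84 + 3*(-2)))) = 1080*(5*((3 - 4) + (-84 - 6))) = 1080*(5*(-1 - 90)) = 1080*(5*(-91)) = 1080*(-455) = -491400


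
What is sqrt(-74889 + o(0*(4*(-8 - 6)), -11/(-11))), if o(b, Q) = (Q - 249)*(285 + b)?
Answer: I*sqrt(145569) ≈ 381.54*I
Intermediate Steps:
o(b, Q) = (-249 + Q)*(285 + b)
sqrt(-74889 + o(0*(4*(-8 - 6)), -11/(-11))) = sqrt(-74889 + (-70965 - 0*4*(-8 - 6) + 285*(-11/(-11)) + (-11/(-11))*(0*(4*(-8 - 6))))) = sqrt(-74889 + (-70965 - 0*4*(-14) + 285*(-11*(-1/11)) + (-11*(-1/11))*(0*(4*(-14))))) = sqrt(-74889 + (-70965 - 0*(-56) + 285*1 + 1*(0*(-56)))) = sqrt(-74889 + (-70965 - 249*0 + 285 + 1*0)) = sqrt(-74889 + (-70965 + 0 + 285 + 0)) = sqrt(-74889 - 70680) = sqrt(-145569) = I*sqrt(145569)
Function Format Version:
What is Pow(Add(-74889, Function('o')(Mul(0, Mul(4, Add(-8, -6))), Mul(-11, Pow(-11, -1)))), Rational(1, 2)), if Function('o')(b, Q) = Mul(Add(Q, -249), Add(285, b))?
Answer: Mul(I, Pow(145569, Rational(1, 2))) ≈ Mul(381.54, I)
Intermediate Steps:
Function('o')(b, Q) = Mul(Add(-249, Q), Add(285, b))
Pow(Add(-74889, Function('o')(Mul(0, Mul(4, Add(-8, -6))), Mul(-11, Pow(-11, -1)))), Rational(1, 2)) = Pow(Add(-74889, Add(-70965, Mul(-249, Mul(0, Mul(4, Add(-8, -6)))), Mul(285, Mul(-11, Pow(-11, -1))), Mul(Mul(-11, Pow(-11, -1)), Mul(0, Mul(4, Add(-8, -6)))))), Rational(1, 2)) = Pow(Add(-74889, Add(-70965, Mul(-249, Mul(0, Mul(4, -14))), Mul(285, Mul(-11, Rational(-1, 11))), Mul(Mul(-11, Rational(-1, 11)), Mul(0, Mul(4, -14))))), Rational(1, 2)) = Pow(Add(-74889, Add(-70965, Mul(-249, Mul(0, -56)), Mul(285, 1), Mul(1, Mul(0, -56)))), Rational(1, 2)) = Pow(Add(-74889, Add(-70965, Mul(-249, 0), 285, Mul(1, 0))), Rational(1, 2)) = Pow(Add(-74889, Add(-70965, 0, 285, 0)), Rational(1, 2)) = Pow(Add(-74889, -70680), Rational(1, 2)) = Pow(-145569, Rational(1, 2)) = Mul(I, Pow(145569, Rational(1, 2)))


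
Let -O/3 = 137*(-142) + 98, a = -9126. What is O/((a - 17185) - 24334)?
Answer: -58068/50645 ≈ -1.1466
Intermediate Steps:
O = 58068 (O = -3*(137*(-142) + 98) = -3*(-19454 + 98) = -3*(-19356) = 58068)
O/((a - 17185) - 24334) = 58068/((-9126 - 17185) - 24334) = 58068/(-26311 - 24334) = 58068/(-50645) = 58068*(-1/50645) = -58068/50645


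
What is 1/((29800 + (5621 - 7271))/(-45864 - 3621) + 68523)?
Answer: 9897/678166501 ≈ 1.4594e-5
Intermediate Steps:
1/((29800 + (5621 - 7271))/(-45864 - 3621) + 68523) = 1/((29800 - 1650)/(-49485) + 68523) = 1/(28150*(-1/49485) + 68523) = 1/(-5630/9897 + 68523) = 1/(678166501/9897) = 9897/678166501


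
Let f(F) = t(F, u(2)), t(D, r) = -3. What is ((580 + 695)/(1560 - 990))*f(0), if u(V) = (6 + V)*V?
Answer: -255/38 ≈ -6.7105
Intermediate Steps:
u(V) = V*(6 + V)
f(F) = -3
((580 + 695)/(1560 - 990))*f(0) = ((580 + 695)/(1560 - 990))*(-3) = (1275/570)*(-3) = (1275*(1/570))*(-3) = (85/38)*(-3) = -255/38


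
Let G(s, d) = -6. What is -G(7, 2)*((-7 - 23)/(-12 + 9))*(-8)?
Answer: -480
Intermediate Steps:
-G(7, 2)*((-7 - 23)/(-12 + 9))*(-8) = -(-6*(-7 - 23)/(-12 + 9))*(-8) = -(-(-180)/(-3))*(-8) = -(-(-180)*(-1)/3)*(-8) = -(-6*10)*(-8) = -(-60)*(-8) = -1*480 = -480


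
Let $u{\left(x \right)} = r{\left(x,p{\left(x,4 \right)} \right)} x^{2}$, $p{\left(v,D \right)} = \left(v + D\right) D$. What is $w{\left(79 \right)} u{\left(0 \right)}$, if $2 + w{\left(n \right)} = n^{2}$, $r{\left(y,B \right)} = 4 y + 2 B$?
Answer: $0$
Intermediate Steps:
$p{\left(v,D \right)} = D \left(D + v\right)$ ($p{\left(v,D \right)} = \left(D + v\right) D = D \left(D + v\right)$)
$r{\left(y,B \right)} = 2 B + 4 y$
$u{\left(x \right)} = x^{2} \left(32 + 12 x\right)$ ($u{\left(x \right)} = \left(2 \cdot 4 \left(4 + x\right) + 4 x\right) x^{2} = \left(2 \left(16 + 4 x\right) + 4 x\right) x^{2} = \left(\left(32 + 8 x\right) + 4 x\right) x^{2} = \left(32 + 12 x\right) x^{2} = x^{2} \left(32 + 12 x\right)$)
$w{\left(n \right)} = -2 + n^{2}$
$w{\left(79 \right)} u{\left(0 \right)} = \left(-2 + 79^{2}\right) 0^{2} \left(32 + 12 \cdot 0\right) = \left(-2 + 6241\right) 0 \left(32 + 0\right) = 6239 \cdot 0 \cdot 32 = 6239 \cdot 0 = 0$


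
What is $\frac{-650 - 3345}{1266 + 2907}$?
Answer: $- \frac{3995}{4173} \approx -0.95735$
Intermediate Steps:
$\frac{-650 - 3345}{1266 + 2907} = - \frac{3995}{4173}$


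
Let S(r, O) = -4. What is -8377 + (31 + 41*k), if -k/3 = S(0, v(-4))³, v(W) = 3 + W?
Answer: -474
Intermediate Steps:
k = 192 (k = -3*(-4)³ = -3*(-64) = 192)
-8377 + (31 + 41*k) = -8377 + (31 + 41*192) = -8377 + (31 + 7872) = -8377 + 7903 = -474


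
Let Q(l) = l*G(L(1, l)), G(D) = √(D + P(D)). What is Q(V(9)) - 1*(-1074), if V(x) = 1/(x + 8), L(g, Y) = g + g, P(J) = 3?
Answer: 1074 + √5/17 ≈ 1074.1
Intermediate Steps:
L(g, Y) = 2*g
V(x) = 1/(8 + x)
G(D) = √(3 + D) (G(D) = √(D + 3) = √(3 + D))
Q(l) = l*√5 (Q(l) = l*√(3 + 2*1) = l*√(3 + 2) = l*√5)
Q(V(9)) - 1*(-1074) = √5/(8 + 9) - 1*(-1074) = √5/17 + 1074 = 1074 + √5/17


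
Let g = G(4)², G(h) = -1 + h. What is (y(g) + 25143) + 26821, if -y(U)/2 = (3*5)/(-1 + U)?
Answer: 207841/4 ≈ 51960.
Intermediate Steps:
g = 9 (g = (-1 + 4)² = 3² = 9)
y(U) = -30/(-1 + U) (y(U) = -2*3*5/(-1 + U) = -30/(-1 + U))
(y(g) + 25143) + 26821 = (-30/(-1 + 9) + 25143) + 26821 = (-30/8 + 25143) + 26821 = (-30*⅛ + 25143) + 26821 = (-15/4 + 25143) + 26821 = 100557/4 + 26821 = 207841/4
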